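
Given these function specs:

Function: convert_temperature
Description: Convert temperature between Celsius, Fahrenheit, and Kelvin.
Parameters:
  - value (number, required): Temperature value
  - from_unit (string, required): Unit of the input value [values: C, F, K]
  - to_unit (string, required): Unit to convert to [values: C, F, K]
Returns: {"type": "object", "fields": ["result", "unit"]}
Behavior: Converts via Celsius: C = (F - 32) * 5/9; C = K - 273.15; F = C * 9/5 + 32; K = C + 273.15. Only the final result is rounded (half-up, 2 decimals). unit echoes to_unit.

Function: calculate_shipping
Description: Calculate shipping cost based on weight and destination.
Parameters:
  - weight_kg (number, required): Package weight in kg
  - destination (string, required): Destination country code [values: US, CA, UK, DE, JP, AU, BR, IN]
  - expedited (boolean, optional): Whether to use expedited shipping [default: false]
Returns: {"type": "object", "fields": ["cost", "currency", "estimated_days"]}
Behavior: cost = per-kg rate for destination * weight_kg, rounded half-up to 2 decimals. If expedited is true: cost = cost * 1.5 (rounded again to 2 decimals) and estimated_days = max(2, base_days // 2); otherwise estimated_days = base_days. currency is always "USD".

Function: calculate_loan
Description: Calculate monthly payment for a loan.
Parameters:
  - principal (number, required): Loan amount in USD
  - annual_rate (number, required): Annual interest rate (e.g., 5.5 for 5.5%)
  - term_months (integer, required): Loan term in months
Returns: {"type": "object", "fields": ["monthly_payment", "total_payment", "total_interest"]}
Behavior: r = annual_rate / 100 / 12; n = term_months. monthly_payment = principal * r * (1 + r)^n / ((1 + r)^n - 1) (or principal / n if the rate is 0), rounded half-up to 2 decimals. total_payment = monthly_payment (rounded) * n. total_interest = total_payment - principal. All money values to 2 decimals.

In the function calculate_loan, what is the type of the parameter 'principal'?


The calculate_loan spec declares:
  - principal (number, required): Loan amount in USD
Type:
number


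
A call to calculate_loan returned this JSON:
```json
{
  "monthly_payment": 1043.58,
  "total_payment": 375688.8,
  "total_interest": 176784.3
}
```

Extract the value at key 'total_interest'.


176784.3


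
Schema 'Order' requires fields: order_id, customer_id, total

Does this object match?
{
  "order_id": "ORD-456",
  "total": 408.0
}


Checking required fields...
Missing: customer_id
Invalid - missing required field 'customer_id'


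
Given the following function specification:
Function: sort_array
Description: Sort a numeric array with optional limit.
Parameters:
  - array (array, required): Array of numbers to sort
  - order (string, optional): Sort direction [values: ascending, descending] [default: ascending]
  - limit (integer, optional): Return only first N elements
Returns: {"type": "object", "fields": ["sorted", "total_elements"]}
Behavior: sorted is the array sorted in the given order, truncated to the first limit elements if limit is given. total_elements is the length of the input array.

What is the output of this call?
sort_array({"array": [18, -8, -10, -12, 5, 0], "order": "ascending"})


sorted ascending: [-12, -10, -8, 0, 5, 18]
total_elements = len(input) = 6
Output:
{"sorted": [-12, -10, -8, 0, 5, 18], "total_elements": 6}


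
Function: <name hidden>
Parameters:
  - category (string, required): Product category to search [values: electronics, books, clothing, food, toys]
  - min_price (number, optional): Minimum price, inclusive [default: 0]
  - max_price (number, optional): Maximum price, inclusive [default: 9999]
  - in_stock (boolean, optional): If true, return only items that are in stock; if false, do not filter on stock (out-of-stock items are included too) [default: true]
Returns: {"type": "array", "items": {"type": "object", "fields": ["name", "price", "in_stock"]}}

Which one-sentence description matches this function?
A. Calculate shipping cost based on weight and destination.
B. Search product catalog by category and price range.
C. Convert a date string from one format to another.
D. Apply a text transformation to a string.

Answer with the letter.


Parameters category, min_price, max_price, in_stock and return "array" fit: Search product catalog by category and price range.
B


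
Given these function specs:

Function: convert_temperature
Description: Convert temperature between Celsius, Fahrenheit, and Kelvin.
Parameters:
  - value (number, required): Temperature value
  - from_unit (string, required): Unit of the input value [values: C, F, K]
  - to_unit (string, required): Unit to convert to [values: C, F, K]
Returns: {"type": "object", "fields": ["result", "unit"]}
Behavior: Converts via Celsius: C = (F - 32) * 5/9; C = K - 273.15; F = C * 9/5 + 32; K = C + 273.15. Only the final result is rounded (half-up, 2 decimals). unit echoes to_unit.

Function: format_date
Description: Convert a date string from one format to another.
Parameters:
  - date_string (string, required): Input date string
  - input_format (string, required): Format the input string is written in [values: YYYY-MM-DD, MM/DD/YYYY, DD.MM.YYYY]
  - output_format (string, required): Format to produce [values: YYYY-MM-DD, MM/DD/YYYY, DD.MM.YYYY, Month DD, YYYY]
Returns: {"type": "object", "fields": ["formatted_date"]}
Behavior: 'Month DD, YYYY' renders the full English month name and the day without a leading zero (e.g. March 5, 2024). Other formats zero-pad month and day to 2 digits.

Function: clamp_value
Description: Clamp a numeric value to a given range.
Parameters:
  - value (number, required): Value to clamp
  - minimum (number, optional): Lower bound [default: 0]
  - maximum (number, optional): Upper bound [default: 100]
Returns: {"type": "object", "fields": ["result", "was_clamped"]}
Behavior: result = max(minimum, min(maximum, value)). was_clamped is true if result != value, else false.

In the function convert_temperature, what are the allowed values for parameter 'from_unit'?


The convert_temperature spec declares:
  - from_unit (string, required): Unit of the input value [values: C, F, K]
Allowed values:
C, F, K


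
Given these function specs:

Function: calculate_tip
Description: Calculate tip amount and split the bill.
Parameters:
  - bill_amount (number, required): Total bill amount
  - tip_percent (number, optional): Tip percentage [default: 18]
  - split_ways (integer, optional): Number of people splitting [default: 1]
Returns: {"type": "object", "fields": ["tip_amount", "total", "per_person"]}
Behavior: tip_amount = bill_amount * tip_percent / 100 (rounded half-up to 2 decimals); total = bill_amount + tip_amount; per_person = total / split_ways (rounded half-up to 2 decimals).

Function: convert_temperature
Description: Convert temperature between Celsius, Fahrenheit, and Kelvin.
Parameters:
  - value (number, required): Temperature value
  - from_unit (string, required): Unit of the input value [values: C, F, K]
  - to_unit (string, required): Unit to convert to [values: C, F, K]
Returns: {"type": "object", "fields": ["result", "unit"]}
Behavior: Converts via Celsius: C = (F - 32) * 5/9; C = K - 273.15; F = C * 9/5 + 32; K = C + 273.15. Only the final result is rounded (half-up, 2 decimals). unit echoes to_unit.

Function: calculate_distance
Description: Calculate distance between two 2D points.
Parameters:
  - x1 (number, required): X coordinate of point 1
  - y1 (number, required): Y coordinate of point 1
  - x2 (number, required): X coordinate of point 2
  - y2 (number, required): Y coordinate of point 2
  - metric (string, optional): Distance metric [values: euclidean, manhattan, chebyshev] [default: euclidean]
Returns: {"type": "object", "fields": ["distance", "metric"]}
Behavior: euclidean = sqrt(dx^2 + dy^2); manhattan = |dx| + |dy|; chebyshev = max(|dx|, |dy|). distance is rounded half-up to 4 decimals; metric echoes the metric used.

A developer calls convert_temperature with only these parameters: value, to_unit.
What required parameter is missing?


Required parameters: value, from_unit, to_unit
Provided: value, to_unit
Missing: from_unit
from_unit


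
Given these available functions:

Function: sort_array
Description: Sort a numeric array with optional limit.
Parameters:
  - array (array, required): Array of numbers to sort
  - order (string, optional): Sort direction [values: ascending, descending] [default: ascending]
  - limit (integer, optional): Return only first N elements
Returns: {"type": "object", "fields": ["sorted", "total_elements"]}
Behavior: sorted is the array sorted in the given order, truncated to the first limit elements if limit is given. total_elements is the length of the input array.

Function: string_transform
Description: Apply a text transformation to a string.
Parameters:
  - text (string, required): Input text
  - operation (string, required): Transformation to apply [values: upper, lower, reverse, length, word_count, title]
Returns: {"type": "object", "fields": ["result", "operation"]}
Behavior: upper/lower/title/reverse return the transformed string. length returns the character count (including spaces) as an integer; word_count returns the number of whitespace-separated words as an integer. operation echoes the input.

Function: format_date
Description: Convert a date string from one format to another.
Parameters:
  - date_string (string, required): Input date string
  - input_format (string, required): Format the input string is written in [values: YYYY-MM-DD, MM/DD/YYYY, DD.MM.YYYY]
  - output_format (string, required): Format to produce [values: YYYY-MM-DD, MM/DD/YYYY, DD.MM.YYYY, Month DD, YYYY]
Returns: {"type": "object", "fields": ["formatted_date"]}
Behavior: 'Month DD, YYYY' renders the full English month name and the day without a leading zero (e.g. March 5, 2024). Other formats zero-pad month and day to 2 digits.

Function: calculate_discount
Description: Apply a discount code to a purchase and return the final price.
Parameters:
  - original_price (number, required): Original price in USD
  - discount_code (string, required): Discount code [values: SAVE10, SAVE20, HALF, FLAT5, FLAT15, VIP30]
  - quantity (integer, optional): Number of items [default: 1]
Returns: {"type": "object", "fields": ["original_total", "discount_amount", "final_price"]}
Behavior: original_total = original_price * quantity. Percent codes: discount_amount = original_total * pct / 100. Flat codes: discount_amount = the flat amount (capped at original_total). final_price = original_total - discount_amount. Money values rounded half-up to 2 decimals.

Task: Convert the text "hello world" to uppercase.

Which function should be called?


The task needs a function whose description is: Apply a text transformation to a string.
string_transform


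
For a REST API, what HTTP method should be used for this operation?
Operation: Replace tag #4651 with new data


GET = read, POST = create, PUT = update/replace, DELETE = remove
This operation is an update/replace.
PUT


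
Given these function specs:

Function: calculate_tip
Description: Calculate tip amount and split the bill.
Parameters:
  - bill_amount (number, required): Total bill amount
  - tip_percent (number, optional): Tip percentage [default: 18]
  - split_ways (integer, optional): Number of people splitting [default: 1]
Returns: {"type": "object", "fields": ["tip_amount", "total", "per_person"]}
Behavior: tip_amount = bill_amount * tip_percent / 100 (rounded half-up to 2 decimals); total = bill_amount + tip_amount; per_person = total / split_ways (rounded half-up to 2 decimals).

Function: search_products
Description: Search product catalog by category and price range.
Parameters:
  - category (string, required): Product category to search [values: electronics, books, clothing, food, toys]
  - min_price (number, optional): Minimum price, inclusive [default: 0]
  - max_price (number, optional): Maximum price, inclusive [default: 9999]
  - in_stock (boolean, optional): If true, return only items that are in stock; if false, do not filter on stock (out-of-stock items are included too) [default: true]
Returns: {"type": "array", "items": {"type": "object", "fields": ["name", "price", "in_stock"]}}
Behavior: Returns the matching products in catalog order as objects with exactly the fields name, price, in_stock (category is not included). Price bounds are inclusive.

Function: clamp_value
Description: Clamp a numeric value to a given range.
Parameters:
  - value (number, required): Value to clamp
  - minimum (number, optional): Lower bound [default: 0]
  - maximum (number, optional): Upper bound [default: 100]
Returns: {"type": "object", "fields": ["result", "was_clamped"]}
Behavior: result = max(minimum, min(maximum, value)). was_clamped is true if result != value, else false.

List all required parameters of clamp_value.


Parameters of clamp_value and their required/optional flag:
  value: required
  minimum: optional
  maximum: optional
value


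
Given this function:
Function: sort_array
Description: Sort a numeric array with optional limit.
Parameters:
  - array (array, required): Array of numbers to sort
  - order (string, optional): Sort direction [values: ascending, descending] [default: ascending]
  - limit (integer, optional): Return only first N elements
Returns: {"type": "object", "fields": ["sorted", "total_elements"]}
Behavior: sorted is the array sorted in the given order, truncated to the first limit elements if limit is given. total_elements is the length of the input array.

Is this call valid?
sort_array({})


Checking required parameters...
Missing required parameter: array
Invalid - missing required parameter 'array'


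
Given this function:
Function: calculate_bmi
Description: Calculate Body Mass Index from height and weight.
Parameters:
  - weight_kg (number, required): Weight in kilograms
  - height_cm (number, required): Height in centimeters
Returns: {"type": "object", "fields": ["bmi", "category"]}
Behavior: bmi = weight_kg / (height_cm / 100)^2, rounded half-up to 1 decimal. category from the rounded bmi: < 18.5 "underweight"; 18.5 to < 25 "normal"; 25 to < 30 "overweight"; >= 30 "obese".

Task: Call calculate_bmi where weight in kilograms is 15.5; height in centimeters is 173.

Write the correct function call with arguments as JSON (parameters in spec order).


Mapping each described value to its parameter name:
  'Weight in kilograms' -> weight_kg = 15.5
  'Height in centimeters' -> height_cm = 173
calculate_bmi({"weight_kg": 15.5, "height_cm": 173})


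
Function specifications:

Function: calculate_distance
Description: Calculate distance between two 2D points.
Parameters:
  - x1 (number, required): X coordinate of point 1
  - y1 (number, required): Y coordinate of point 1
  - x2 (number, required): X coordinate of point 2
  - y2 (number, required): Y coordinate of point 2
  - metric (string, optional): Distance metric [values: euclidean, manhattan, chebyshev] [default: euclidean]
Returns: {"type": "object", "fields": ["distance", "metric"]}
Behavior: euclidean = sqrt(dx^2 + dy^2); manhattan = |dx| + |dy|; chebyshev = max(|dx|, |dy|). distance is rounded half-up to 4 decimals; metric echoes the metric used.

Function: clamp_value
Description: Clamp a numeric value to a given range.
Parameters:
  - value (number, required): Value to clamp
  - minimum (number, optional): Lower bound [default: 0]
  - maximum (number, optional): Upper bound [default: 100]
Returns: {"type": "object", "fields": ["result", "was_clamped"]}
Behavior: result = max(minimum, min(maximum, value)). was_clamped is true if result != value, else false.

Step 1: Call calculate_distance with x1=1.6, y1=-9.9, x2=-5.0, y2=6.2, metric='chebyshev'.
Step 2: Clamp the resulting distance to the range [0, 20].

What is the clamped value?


Step 1: calculate_distance (chebyshev)
  |dx| = |-5 - 1.6| = 6.6; |dy| = |6.2 - -9.9| = 16.1
  chebyshev: max(6.6, 16.1) = 16.1
  Round to 4 decimals: 16.1
  -> distance = 16.1
Step 2: clamp_value(value=16.1, minimum=0, maximum=20)
  result = max(0, min(20, 16.1)) = max(0, 16.1) = 16.1
  was_clamped = (16.1 != 16.1) = false
  -> result = 16.1
16.1


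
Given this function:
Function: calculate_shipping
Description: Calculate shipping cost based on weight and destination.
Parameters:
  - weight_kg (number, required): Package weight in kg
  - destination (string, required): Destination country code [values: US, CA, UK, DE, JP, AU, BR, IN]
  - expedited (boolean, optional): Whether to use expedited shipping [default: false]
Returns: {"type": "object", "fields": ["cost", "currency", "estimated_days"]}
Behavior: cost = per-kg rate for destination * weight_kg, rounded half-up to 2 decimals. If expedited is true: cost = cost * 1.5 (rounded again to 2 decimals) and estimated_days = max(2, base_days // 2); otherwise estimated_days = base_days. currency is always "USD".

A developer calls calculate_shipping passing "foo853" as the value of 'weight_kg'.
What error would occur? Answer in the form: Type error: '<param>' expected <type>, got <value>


Spec: 'weight_kg' is declared as number; "foo853" is a string.
Type error: 'weight_kg' expected number, got "foo853"


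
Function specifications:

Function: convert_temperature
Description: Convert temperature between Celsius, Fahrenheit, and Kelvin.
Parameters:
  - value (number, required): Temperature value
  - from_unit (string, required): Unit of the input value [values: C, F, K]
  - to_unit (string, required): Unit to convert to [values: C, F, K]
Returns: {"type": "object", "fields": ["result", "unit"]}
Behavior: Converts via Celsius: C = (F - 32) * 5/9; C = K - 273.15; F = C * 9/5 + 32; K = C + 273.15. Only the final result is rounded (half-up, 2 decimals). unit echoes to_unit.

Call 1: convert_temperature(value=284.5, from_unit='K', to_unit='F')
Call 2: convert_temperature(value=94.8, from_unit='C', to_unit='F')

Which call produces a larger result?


Call 1:
  To C: 284.5 - 273.15 = 11.35
  To F: 11.35 * 9/5 + 32 = 52.43
  Round to 2 decimals: 52.43
  -> 52.43 F
Call 2:
  Input already in C: 94.8
  To F: 94.8 * 9/5 + 32 = 202.64
  Round to 2 decimals: 202.64
  -> 202.64 F
Call 2 (202.64 F)


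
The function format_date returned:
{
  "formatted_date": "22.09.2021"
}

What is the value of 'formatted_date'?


22.09.2021


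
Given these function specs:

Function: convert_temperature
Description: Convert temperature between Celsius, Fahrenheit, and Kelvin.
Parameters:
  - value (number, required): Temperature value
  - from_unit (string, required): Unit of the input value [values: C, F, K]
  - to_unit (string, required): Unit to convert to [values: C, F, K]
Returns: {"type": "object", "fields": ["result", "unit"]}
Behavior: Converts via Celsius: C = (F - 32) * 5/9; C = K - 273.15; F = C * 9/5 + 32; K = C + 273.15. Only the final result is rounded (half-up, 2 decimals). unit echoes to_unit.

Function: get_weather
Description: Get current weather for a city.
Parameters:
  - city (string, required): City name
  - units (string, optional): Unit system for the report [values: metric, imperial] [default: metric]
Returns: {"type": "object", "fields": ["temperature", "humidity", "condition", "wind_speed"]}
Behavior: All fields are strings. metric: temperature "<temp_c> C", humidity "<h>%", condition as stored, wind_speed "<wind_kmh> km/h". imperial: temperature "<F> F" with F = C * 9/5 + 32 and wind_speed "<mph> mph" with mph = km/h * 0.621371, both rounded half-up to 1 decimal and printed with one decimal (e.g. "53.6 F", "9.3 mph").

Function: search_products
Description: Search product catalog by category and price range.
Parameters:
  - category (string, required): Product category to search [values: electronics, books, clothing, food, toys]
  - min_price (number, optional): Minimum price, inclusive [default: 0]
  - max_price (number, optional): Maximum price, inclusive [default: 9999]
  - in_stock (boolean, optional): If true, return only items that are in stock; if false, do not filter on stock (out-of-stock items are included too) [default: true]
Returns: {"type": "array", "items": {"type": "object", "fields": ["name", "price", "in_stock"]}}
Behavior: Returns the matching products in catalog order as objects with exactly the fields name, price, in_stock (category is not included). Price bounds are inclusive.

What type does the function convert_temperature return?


The convert_temperature spec declares Returns: {"type": "object", "fields": ["result", "unit"]}
Type:
object


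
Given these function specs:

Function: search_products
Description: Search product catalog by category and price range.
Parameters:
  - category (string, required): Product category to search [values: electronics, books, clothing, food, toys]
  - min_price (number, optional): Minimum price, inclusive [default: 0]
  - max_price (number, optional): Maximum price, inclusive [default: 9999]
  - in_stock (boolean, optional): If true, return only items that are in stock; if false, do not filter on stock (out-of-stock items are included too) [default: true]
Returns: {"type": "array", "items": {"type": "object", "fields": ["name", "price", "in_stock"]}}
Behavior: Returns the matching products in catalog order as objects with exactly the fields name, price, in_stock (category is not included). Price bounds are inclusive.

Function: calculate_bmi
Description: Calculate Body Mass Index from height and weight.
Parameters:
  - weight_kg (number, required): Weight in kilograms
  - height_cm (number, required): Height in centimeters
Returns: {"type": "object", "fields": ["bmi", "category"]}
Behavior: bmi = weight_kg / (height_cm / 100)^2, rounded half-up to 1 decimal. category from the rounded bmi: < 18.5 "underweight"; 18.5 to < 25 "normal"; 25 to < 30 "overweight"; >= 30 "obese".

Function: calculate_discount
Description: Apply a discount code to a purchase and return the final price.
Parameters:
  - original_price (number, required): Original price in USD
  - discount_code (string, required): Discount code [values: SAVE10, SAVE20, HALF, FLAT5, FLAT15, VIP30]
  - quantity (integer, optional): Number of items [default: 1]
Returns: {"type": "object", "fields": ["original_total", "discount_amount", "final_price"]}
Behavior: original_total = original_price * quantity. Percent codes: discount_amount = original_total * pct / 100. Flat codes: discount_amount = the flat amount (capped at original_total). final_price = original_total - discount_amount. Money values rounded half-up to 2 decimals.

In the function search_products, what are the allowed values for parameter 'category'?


The search_products spec declares:
  - category (string, required): Product category to search [values: electronics, books, clothing, food, toys]
Allowed values:
electronics, books, clothing, food, toys


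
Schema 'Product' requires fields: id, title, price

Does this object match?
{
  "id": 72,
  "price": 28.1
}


Checking required fields...
Missing: title
Invalid - missing required field 'title'


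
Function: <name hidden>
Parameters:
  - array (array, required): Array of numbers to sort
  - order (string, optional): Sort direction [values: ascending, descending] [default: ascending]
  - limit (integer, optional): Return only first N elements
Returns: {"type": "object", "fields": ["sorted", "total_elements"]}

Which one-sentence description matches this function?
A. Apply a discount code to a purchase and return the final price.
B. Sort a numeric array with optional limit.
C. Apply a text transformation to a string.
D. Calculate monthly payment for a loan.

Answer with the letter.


Parameters array, order, limit and return ["sorted", "total_elements"] fit: Sort a numeric array with optional limit.
B


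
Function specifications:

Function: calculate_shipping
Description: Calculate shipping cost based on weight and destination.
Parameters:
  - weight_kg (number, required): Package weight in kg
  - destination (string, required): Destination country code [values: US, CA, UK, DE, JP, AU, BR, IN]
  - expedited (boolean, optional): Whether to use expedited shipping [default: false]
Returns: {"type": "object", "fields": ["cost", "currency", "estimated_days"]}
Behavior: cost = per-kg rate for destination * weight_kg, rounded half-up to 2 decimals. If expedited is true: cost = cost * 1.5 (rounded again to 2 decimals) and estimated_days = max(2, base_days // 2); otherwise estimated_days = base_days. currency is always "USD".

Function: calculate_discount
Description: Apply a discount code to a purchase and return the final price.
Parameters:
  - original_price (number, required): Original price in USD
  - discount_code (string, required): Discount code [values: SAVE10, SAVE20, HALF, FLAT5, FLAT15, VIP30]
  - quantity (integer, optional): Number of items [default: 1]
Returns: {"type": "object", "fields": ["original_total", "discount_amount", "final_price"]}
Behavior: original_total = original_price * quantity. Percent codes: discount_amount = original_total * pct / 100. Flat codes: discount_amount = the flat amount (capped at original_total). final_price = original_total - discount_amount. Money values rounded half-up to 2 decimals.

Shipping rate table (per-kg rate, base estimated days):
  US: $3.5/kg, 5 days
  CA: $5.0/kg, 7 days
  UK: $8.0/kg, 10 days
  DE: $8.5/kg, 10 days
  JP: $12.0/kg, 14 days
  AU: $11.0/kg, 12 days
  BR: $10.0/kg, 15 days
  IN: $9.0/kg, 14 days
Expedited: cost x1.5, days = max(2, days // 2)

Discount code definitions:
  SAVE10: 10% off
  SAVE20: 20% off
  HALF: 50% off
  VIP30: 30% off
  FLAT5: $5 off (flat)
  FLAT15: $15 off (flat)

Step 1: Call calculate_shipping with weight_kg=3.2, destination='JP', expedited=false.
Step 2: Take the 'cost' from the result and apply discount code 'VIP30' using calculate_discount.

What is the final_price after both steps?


Step 1: calculate_shipping(weight_kg=3.2, destination=JP, expedited=false)
  Rate for JP: $12.0/kg, base 14 days
  cost = 12.0 * 3.2 = 38.4 -> 38.40
  expedited not set/false: estimated_days = 14
  -> cost = 38.40 USD
Step 2: calculate_discount(original_price=38.4, discount_code=VIP30, quantity=1)
  original_total = 38.4 * 1 = 38.40
  VIP30 = 30% off: discount_amount = 38.40 * 30/100 = 11.52 -> 11.52
  final_price = 38.40 - 11.52 = 26.88
  -> final_price = 26.88
$26.88


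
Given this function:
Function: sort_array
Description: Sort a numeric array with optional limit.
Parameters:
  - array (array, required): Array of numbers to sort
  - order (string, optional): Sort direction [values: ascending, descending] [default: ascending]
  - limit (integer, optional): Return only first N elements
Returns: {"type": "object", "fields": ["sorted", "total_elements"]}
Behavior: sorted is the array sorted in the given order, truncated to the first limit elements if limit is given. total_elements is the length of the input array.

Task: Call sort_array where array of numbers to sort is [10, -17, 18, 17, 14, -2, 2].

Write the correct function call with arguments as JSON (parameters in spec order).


Mapping each described value to its parameter name:
  'Array of numbers to sort' -> array = [10, -17, 18, 17, 14, -2, 2]
sort_array({"array": [10, -17, 18, 17, 14, -2, 2]})


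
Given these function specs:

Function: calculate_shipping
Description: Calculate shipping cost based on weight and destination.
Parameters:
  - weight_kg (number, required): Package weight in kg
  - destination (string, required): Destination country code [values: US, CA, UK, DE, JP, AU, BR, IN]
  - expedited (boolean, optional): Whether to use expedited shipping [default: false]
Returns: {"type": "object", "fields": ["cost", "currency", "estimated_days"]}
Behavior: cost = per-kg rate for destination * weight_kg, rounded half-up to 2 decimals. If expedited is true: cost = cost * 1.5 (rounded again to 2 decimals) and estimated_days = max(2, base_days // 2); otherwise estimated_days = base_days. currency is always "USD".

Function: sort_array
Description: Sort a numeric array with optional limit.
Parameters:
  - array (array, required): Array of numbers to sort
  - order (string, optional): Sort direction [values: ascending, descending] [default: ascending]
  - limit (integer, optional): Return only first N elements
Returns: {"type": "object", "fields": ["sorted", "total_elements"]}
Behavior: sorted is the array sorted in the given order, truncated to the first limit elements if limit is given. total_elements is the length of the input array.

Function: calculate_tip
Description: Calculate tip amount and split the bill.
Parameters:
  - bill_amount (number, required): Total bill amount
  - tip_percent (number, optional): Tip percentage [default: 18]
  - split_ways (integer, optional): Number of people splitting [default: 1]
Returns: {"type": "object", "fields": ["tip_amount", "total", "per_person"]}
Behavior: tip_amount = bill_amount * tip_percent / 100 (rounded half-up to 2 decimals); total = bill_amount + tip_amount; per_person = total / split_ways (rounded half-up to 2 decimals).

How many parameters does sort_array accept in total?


Parameters of sort_array: array (required), order (optional), limit (optional)
Total:
3


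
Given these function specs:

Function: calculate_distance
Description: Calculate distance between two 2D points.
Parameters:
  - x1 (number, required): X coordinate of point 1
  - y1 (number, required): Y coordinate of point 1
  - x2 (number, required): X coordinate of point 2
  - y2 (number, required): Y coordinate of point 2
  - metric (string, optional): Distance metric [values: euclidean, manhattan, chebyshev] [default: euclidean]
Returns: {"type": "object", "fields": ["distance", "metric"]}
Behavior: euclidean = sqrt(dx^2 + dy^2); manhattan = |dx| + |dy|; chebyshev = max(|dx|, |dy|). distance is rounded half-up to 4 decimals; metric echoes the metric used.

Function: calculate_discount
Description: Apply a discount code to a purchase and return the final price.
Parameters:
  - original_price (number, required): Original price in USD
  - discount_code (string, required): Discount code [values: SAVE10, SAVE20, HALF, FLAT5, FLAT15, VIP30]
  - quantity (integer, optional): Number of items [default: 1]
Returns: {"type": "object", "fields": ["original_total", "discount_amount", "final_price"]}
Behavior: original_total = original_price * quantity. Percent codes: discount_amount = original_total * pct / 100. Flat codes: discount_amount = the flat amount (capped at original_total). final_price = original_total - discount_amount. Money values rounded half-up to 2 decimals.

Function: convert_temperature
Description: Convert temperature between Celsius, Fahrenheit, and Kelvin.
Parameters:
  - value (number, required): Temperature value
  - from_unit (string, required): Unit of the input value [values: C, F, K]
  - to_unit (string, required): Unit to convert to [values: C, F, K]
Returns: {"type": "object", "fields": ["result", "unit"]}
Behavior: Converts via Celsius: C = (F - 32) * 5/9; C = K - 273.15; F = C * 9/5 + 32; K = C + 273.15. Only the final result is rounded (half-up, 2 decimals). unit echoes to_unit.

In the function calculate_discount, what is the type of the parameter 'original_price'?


The calculate_discount spec declares:
  - original_price (number, required): Original price in USD
Type:
number


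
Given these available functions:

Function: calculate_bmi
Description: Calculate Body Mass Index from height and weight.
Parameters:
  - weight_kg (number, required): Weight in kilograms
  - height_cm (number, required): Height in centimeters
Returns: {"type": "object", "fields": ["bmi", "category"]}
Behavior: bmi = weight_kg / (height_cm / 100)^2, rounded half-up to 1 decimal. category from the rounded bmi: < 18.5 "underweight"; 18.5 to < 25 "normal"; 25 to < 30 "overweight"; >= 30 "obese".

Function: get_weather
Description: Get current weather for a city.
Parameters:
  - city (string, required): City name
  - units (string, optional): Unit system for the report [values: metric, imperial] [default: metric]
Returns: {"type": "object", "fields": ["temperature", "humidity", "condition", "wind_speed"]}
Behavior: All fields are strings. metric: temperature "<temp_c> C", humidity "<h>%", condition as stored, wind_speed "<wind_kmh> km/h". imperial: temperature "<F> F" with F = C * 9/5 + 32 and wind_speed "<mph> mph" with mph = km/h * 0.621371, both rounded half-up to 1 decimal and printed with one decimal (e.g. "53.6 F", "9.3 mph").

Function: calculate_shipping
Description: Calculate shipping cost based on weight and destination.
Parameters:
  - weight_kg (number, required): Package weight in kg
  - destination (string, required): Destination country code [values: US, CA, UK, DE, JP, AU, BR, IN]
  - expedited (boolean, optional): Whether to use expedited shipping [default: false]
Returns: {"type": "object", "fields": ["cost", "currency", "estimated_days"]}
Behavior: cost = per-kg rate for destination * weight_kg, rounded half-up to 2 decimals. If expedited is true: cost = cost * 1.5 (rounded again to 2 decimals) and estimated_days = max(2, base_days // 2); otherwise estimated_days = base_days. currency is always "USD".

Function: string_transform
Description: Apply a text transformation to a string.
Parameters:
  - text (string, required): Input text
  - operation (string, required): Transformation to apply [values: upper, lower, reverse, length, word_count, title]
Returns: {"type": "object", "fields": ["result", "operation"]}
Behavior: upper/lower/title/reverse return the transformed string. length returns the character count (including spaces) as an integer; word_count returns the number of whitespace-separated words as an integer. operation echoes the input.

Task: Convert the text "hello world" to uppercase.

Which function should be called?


The task needs a function whose description is: Apply a text transformation to a string.
string_transform


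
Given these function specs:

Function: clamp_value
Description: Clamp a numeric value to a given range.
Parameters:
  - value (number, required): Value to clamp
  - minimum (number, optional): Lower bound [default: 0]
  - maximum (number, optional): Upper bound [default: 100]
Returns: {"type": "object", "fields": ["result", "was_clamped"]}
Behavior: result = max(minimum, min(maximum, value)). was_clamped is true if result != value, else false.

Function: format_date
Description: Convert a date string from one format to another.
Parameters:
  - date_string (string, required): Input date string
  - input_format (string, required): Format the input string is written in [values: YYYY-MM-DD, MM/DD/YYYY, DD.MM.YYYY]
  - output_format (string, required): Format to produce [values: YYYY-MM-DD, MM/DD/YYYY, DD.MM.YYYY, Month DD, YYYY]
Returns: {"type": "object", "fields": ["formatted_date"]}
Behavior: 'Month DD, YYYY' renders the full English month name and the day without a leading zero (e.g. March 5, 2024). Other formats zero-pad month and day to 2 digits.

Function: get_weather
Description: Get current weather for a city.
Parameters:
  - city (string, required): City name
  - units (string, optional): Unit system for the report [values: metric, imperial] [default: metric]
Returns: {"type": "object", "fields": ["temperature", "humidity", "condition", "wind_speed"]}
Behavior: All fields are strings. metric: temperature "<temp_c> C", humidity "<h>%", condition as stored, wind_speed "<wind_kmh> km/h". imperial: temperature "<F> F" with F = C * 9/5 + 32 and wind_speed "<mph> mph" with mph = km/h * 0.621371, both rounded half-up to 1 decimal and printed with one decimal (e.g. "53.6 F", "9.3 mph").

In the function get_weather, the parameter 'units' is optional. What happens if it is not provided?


The get_weather spec declares:
  - units (string, optional): Unit system for the report [values: metric, imperial] [default: metric]
It defaults to metric


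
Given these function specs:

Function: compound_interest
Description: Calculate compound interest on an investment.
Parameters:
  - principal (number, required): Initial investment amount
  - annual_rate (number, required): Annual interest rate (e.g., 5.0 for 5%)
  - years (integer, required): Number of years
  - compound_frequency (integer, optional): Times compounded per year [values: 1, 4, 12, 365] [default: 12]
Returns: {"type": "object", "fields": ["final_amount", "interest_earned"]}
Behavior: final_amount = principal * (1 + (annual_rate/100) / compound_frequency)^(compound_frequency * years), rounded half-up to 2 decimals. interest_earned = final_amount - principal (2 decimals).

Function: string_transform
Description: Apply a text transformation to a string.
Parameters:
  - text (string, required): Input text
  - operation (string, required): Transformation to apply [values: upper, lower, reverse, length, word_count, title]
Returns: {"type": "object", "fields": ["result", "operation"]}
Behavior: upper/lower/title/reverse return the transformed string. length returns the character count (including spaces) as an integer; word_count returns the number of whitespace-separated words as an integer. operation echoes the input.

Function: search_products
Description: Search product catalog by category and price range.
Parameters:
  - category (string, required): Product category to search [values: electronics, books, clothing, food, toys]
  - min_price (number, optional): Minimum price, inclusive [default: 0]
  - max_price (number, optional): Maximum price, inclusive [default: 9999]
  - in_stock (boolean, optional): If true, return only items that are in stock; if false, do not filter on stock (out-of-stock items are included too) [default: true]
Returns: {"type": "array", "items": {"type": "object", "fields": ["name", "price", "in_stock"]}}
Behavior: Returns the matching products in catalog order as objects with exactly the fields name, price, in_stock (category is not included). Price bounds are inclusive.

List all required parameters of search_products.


Parameters of search_products and their required/optional flag:
  category: required
  min_price: optional
  max_price: optional
  in_stock: optional
category


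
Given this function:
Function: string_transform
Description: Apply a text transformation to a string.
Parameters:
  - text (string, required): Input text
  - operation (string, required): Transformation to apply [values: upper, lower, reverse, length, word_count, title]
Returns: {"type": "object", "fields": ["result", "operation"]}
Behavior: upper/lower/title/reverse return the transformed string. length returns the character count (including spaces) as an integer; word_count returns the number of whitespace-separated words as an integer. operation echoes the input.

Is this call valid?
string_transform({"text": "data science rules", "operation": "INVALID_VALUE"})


Checking parameter values...
Parameter 'operation' has value 'INVALID_VALUE' not in allowed: upper, lower, reverse, length, word_count, title
Invalid - 'operation' must be one of upper, lower, reverse, length, word_count, title


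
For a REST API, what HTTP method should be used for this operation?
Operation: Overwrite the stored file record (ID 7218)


GET = read, POST = create, PUT = update/replace, DELETE = remove
This operation is an update/replace.
PUT


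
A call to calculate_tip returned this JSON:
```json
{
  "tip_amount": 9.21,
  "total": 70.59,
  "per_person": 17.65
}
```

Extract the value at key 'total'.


70.59


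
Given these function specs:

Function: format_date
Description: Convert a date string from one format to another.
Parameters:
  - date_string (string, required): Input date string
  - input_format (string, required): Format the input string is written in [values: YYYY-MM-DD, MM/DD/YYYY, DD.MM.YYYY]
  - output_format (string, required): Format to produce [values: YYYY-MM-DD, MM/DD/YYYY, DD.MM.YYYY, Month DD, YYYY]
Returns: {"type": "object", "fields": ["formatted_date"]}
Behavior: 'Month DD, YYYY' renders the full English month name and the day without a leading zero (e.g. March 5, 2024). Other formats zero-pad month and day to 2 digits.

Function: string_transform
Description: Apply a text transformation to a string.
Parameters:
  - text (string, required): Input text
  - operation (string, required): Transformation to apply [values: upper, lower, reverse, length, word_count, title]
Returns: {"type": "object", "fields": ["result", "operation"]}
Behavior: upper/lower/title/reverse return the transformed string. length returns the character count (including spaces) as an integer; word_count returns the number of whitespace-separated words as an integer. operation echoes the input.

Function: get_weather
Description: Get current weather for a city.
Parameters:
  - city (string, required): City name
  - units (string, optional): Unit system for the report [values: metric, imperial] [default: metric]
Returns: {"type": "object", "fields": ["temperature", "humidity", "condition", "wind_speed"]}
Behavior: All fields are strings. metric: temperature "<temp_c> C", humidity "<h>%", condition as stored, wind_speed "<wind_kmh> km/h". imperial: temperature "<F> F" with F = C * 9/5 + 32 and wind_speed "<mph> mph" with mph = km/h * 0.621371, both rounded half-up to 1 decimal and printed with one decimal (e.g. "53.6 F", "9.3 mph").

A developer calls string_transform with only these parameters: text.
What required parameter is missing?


Required parameters: text, operation
Provided: text
Missing: operation
operation
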